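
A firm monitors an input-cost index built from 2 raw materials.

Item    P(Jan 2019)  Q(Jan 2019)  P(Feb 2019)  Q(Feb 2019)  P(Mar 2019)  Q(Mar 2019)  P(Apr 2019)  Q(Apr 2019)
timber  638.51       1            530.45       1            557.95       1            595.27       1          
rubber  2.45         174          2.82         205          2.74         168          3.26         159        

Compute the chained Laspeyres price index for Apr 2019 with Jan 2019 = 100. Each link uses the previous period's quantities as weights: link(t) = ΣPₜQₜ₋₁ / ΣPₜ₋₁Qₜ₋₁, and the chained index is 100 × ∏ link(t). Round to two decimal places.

Link Jan 2019→Feb 2019:
ΣP(Feb 2019)Q(Jan 2019) = 530.45×1 + 2.82×174 = 530.45 + 490.68 = 1021.13
ΣP(Jan 2019)Q(Jan 2019) = 638.51×1 + 2.45×174 = 638.51 + 426.3 = 1064.81
link = 1021.13/1064.81 = 0.958979
Link Feb 2019→Mar 2019:
ΣP(Mar 2019)Q(Feb 2019) = 557.95×1 + 2.74×205 = 557.95 + 561.7 = 1119.65
ΣP(Feb 2019)Q(Feb 2019) = 530.45×1 + 2.82×205 = 530.45 + 578.1 = 1108.55
link = 1119.65/1108.55 = 1.010013
Link Mar 2019→Apr 2019:
ΣP(Apr 2019)Q(Mar 2019) = 595.27×1 + 3.26×168 = 595.27 + 547.68 = 1142.95
ΣP(Mar 2019)Q(Mar 2019) = 557.95×1 + 2.74×168 = 557.95 + 460.32 = 1018.27
link = 1142.95/1018.27 = 1.122443
Chained index = 100 × 0.958979 × 1.010013 × 1.122443 = 108.7177

108.72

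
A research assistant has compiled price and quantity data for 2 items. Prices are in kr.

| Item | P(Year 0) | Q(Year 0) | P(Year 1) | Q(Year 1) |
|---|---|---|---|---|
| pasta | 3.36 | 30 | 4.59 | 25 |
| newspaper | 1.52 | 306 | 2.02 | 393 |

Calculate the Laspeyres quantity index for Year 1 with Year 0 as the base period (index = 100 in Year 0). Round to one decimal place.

120.4

Laspeyres quantity index uses base-period prices as weights.
ΣP(Year 0)·Q(Year 1) = 3.36×25 + 1.52×393 = 84 + 597.36 = 681.36
ΣP(Year 0)·Q(Year 0) = 3.36×30 + 1.52×306 = 100.8 + 465.12 = 565.92
Index = 681.36 / 565.92 × 100 = 120.3986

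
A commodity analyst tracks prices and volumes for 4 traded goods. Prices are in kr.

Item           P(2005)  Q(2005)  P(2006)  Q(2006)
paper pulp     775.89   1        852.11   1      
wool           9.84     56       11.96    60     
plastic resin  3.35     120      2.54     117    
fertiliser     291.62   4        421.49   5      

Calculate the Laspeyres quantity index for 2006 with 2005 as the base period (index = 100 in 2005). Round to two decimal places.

111.08

Laspeyres quantity index uses base-period prices as weights.
ΣP(2005)·Q(2006) = 775.89×1 + 9.84×60 + 3.35×117 + 291.62×5 = 775.89 + 590.4 + 391.95 + 1458.1 = 3216.34
ΣP(2005)·Q(2005) = 775.89×1 + 9.84×56 + 3.35×120 + 291.62×4 = 775.89 + 551.04 + 402 + 1166.48 = 2895.41
Index = 3216.34 / 2895.41 × 100 = 111.0841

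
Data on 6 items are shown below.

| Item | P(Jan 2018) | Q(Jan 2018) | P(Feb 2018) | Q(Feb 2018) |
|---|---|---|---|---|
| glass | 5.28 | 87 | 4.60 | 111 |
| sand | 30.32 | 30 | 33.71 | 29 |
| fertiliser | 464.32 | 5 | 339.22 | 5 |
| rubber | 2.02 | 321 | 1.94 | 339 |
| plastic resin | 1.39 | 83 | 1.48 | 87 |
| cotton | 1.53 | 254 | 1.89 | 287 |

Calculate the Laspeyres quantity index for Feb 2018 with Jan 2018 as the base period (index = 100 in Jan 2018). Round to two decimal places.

Laspeyres quantity index uses base-period prices as weights.
ΣP(Jan 2018)·Q(Feb 2018) = 5.28×111 + 30.32×29 + 464.32×5 + 2.02×339 + 1.39×87 + 1.53×287 = 586.08 + 879.28 + 2321.6 + 684.78 + 120.93 + 439.11 = 5031.78
ΣP(Jan 2018)·Q(Jan 2018) = 5.28×87 + 30.32×30 + 464.32×5 + 2.02×321 + 1.39×83 + 1.53×254 = 459.36 + 909.6 + 2321.6 + 648.42 + 115.37 + 388.62 = 4842.97
Index = 5031.78 / 4842.97 × 100 = 103.8986

103.90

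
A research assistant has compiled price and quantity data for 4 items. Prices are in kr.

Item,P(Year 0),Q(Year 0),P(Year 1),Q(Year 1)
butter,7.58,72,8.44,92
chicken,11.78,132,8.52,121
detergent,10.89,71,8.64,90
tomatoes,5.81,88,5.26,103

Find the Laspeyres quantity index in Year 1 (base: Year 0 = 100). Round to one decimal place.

Laspeyres quantity index uses base-period prices as weights.
ΣP(Year 0)·Q(Year 1) = 7.58×92 + 11.78×121 + 10.89×90 + 5.81×103 = 697.36 + 1425.38 + 980.1 + 598.43 = 3701.27
ΣP(Year 0)·Q(Year 0) = 7.58×72 + 11.78×132 + 10.89×71 + 5.81×88 = 545.76 + 1554.96 + 773.19 + 511.28 = 3385.19
Index = 3701.27 / 3385.19 × 100 = 109.3371

109.3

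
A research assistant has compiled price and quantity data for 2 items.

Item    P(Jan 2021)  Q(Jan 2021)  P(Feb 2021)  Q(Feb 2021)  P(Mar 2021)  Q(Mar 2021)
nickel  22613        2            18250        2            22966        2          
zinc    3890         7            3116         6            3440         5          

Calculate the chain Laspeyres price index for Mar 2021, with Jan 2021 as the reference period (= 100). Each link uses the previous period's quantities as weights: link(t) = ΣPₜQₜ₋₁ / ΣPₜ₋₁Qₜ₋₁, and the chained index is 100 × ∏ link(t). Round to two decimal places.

Link Jan 2021→Feb 2021:
ΣP(Feb 2021)Q(Jan 2021) = 18250×2 + 3116×7 = 36500 + 21812 = 58312
ΣP(Jan 2021)Q(Jan 2021) = 22613×2 + 3890×7 = 45226 + 27230 = 72456
link = 58312/72456 = 0.804792
Link Feb 2021→Mar 2021:
ΣP(Mar 2021)Q(Feb 2021) = 22966×2 + 3440×6 = 45932 + 20640 = 66572
ΣP(Feb 2021)Q(Feb 2021) = 18250×2 + 3116×6 = 36500 + 18696 = 55196
link = 66572/55196 = 1.206102
Chained index = 100 × 0.804792 × 1.206102 = 97.0661

97.07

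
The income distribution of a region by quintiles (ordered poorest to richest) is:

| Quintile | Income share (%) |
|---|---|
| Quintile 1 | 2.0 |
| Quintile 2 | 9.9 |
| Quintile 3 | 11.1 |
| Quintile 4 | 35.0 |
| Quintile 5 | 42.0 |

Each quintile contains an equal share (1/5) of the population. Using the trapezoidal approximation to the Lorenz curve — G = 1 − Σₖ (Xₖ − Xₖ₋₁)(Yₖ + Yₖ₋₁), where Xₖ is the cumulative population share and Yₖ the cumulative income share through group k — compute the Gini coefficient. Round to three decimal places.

Cumulative income shares Yₖ: 0.0200, 0.1190, 0.2300, 0.5800, 1.0000
Σ (Xₖ−Xₖ₋₁)(Yₖ+Yₖ₋₁) = (1/5)(0.0200+0.0000) + (1/5)(0.1190+0.0200) + (1/5)(0.2300+0.1190) + (1/5)(0.5800+0.2300) + (1/5)(1.0000+0.5800)
  = 0.0040 + 0.0278 + 0.0698 + 0.1620 + 0.3160 = 0.5796
G = 1 − 0.5796 = 0.4204

0.420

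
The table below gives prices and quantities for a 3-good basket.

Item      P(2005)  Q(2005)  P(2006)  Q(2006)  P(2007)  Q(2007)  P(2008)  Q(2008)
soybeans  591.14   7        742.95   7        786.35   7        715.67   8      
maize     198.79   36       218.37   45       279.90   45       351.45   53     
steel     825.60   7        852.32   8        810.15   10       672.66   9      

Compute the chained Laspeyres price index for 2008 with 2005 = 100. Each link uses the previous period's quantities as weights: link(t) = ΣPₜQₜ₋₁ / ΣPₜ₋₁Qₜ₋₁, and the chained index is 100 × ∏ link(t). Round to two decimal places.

Link 2005→2006:
ΣP(2006)Q(2005) = 742.95×7 + 218.37×36 + 852.32×7 = 5200.65 + 7861.32 + 5966.24 = 19028.21
ΣP(2005)Q(2005) = 591.14×7 + 198.79×36 + 825.60×7 = 4137.98 + 7156.44 + 5779.2 = 17073.62
link = 19028.21/17073.62 = 1.114480
Link 2006→2007:
ΣP(2007)Q(2006) = 786.35×7 + 279.90×45 + 810.15×8 = 5504.45 + 12595.5 + 6481.2 = 24581.15
ΣP(2006)Q(2006) = 742.95×7 + 218.37×45 + 852.32×8 = 5200.65 + 9826.65 + 6818.56 = 21845.86
link = 24581.15/21845.86 = 1.125209
Link 2007→2008:
ΣP(2008)Q(2007) = 715.67×7 + 351.45×45 + 672.66×10 = 5009.69 + 15815.25 + 6726.6 = 27551.54
ΣP(2007)Q(2007) = 786.35×7 + 279.90×45 + 810.15×10 = 5504.45 + 12595.5 + 8101.5 = 26201.45
link = 27551.54/26201.45 = 1.051527
Chained index = 100 × 1.114480 × 1.125209 × 1.051527 = 131.8639

131.86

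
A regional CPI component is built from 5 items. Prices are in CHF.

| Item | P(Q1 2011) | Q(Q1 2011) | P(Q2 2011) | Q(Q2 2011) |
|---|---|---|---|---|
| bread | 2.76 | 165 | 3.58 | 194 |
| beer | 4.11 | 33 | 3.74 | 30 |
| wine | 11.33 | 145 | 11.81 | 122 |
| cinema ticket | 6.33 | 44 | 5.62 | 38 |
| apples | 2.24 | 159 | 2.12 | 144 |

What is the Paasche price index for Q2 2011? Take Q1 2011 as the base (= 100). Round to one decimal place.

Paasche price index uses current-period quantities as weights.
ΣP(Q2 2011)·Q(Q2 2011) = 3.58×194 + 3.74×30 + 11.81×122 + 5.62×38 + 2.12×144 = 694.52 + 112.2 + 1440.82 + 213.56 + 305.28 = 2766.38
ΣP(Q1 2011)·Q(Q2 2011) = 2.76×194 + 4.11×30 + 11.33×122 + 6.33×38 + 2.24×144 = 535.44 + 123.3 + 1382.26 + 240.54 + 322.56 = 2604.1
Index = 2766.38 / 2604.1 × 100 = 106.2317

106.2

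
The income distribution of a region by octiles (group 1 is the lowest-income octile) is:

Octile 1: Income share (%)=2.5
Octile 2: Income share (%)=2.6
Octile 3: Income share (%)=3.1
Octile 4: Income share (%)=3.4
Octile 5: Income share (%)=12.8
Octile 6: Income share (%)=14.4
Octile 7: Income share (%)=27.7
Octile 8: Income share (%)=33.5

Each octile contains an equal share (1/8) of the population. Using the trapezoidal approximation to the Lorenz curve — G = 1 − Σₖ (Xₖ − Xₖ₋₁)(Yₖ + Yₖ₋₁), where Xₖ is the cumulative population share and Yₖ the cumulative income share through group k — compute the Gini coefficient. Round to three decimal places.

Cumulative income shares Yₖ: 0.0250, 0.0510, 0.0820, 0.1160, 0.2440, 0.3880, 0.6650, 1.0000
Σ (Xₖ−Xₖ₋₁)(Yₖ+Yₖ₋₁) = (1/8)(0.0250+0.0000) + (1/8)(0.0510+0.0250) + (1/8)(0.0820+0.0510) + (1/8)(0.1160+0.0820) + (1/8)(0.2440+0.1160) + (1/8)(0.3880+0.2440) + (1/8)(0.6650+0.3880) + (1/8)(1.0000+0.6650)
  = 0.0031 + 0.0095 + 0.0166 + 0.0248 + 0.0450 + 0.0790 + 0.1316 + 0.2081 = 0.5178
G = 1 − 0.5178 = 0.4822

0.482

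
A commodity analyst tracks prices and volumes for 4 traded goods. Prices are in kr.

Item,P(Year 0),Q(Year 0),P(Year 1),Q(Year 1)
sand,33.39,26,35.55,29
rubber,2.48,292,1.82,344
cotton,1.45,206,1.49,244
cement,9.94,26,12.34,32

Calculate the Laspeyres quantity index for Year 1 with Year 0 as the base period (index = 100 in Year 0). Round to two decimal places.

116.00

Laspeyres quantity index uses base-period prices as weights.
ΣP(Year 0)·Q(Year 1) = 33.39×29 + 2.48×344 + 1.45×244 + 9.94×32 = 968.31 + 853.12 + 353.8 + 318.08 = 2493.31
ΣP(Year 0)·Q(Year 0) = 33.39×26 + 2.48×292 + 1.45×206 + 9.94×26 = 868.14 + 724.16 + 298.7 + 258.44 = 2149.44
Index = 2493.31 / 2149.44 × 100 = 115.9981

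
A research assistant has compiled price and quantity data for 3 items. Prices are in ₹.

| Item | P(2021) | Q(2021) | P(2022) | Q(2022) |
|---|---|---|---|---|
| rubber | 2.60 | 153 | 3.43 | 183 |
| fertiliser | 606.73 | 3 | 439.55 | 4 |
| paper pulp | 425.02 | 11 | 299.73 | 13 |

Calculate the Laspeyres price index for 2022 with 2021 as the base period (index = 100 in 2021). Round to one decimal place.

Laspeyres price index uses base-period quantities as weights.
ΣP(2022)·Q(2021) = 3.43×153 + 439.55×3 + 299.73×11 = 524.79 + 1318.65 + 3297.03 = 5140.47
ΣP(2021)·Q(2021) = 2.60×153 + 606.73×3 + 425.02×11 = 397.8 + 1820.19 + 4675.22 = 6893.21
Index = 5140.47 / 6893.21 × 100 = 74.5729

74.6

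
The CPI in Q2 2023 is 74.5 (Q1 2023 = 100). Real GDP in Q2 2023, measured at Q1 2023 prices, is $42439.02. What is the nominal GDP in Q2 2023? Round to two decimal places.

31617.07

Nominal = Real × (Index/100) = 42439.02 × (74.5/100)
        = 42439.02 × 0.745 = 31617.0699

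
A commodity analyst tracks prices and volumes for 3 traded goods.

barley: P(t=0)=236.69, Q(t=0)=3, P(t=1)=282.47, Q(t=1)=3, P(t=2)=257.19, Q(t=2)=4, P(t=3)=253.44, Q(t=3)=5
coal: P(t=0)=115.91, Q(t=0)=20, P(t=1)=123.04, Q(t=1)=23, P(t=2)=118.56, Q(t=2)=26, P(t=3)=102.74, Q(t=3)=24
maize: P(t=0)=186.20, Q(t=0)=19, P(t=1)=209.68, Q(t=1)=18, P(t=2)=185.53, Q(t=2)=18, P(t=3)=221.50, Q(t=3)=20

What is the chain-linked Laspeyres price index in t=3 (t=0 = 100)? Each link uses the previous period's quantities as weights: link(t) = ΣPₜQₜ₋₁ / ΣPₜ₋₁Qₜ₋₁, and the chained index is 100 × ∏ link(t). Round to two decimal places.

Link t=0→t=1:
ΣP(t=1)Q(t=0) = 282.47×3 + 123.04×20 + 209.68×19 = 847.41 + 2460.8 + 3983.92 = 7292.13
ΣP(t=0)Q(t=0) = 236.69×3 + 115.91×20 + 186.20×19 = 710.07 + 2318.2 + 3537.8 = 6566.07
link = 7292.13/6566.07 = 1.110578
Link t=1→t=2:
ΣP(t=2)Q(t=1) = 257.19×3 + 118.56×23 + 185.53×18 = 771.57 + 2726.88 + 3339.54 = 6837.99
ΣP(t=1)Q(t=1) = 282.47×3 + 123.04×23 + 209.68×18 = 847.41 + 2829.92 + 3774.24 = 7451.57
link = 6837.99/7451.57 = 0.917658
Link t=2→t=3:
ΣP(t=3)Q(t=2) = 253.44×4 + 102.74×26 + 221.50×18 = 1013.76 + 2671.24 + 3987 = 7672
ΣP(t=2)Q(t=2) = 257.19×4 + 118.56×26 + 185.53×18 = 1028.76 + 3082.56 + 3339.54 = 7450.86
link = 7672/7450.86 = 1.029680
Chained index = 100 × 1.110578 × 0.917658 × 1.029680 = 104.9378

104.94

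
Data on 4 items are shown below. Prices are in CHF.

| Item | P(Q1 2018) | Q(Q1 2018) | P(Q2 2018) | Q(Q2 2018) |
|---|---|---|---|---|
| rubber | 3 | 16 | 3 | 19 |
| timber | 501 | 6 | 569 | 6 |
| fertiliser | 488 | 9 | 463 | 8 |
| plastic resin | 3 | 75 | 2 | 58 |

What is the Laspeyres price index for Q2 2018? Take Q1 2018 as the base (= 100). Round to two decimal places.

Laspeyres price index uses base-period quantities as weights.
ΣP(Q2 2018)·Q(Q1 2018) = 3×16 + 569×6 + 463×9 + 2×75 = 48 + 3414 + 4167 + 150 = 7779
ΣP(Q1 2018)·Q(Q1 2018) = 3×16 + 501×6 + 488×9 + 3×75 = 48 + 3006 + 4392 + 225 = 7671
Index = 7779 / 7671 × 100 = 101.4079

101.41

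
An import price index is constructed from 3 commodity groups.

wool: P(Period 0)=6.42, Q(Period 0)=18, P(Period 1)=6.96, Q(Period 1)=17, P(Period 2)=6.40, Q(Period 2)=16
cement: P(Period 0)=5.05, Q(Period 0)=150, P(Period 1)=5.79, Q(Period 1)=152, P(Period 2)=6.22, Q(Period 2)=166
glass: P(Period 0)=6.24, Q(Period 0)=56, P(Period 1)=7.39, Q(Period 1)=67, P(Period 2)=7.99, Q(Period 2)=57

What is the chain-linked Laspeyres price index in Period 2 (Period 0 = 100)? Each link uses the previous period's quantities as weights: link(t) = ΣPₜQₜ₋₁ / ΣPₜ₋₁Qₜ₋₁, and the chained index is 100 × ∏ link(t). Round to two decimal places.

Link Period 0→Period 1:
ΣP(Period 1)Q(Period 0) = 6.96×18 + 5.79×150 + 7.39×56 = 125.28 + 868.5 + 413.84 = 1407.62
ΣP(Period 0)Q(Period 0) = 6.42×18 + 5.05×150 + 6.24×56 = 115.56 + 757.5 + 349.44 = 1222.5
link = 1407.62/1222.5 = 1.151427
Link Period 1→Period 2:
ΣP(Period 2)Q(Period 1) = 6.40×17 + 6.22×152 + 7.99×67 = 108.8 + 945.44 + 535.33 = 1589.57
ΣP(Period 1)Q(Period 1) = 6.96×17 + 5.79×152 + 7.39×67 = 118.32 + 880.08 + 495.13 = 1493.53
link = 1589.57/1493.53 = 1.064304
Chained index = 100 × 1.151427 × 1.064304 = 122.5469

122.55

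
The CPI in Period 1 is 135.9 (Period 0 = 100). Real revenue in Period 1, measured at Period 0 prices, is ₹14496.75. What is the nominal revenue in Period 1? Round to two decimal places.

Nominal = Real × (Index/100) = 14496.75 × (135.9/100)
        = 14496.75 × 1.359 = 19701.0832

19701.08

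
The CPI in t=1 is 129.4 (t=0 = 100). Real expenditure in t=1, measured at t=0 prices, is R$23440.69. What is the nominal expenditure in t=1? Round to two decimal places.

Nominal = Real × (Index/100) = 23440.69 × (129.4/100)
        = 23440.69 × 1.294 = 30332.2529

30332.25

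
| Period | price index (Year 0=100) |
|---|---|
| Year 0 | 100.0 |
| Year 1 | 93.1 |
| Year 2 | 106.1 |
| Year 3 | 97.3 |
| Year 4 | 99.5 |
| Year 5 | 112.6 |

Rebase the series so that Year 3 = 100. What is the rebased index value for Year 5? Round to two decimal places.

115.72

Rebased(Year 5) = 112.6 / 97.3 × 100 = 115.7246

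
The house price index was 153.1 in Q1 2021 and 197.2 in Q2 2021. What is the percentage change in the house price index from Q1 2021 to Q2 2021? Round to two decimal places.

28.80%

Change = (197.2 − 153.1) / 153.1 × 100
       = 44.1 / 153.1 × 100 = 28.8047%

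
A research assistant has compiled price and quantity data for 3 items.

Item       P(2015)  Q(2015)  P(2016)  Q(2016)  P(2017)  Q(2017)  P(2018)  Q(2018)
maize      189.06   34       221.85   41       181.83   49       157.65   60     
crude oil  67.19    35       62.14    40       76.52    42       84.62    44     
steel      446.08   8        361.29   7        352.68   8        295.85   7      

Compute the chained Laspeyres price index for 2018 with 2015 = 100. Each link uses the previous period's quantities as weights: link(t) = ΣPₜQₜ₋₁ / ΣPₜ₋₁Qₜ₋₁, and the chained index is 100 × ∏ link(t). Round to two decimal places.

85.79

Link 2015→2016:
ΣP(2016)Q(2015) = 221.85×34 + 62.14×35 + 361.29×8 = 7542.9 + 2174.9 + 2890.32 = 12608.12
ΣP(2015)Q(2015) = 189.06×34 + 67.19×35 + 446.08×8 = 6428.04 + 2351.65 + 3568.64 = 12348.33
link = 12608.12/12348.33 = 1.021038
Link 2016→2017:
ΣP(2017)Q(2016) = 181.83×41 + 76.52×40 + 352.68×7 = 7455.03 + 3060.8 + 2468.76 = 12984.59
ΣP(2016)Q(2016) = 221.85×41 + 62.14×40 + 361.29×7 = 9095.85 + 2485.6 + 2529.03 = 14110.48
link = 12984.59/14110.48 = 0.920209
Link 2017→2018:
ΣP(2018)Q(2017) = 157.65×49 + 84.62×42 + 295.85×8 = 7724.85 + 3554.04 + 2366.8 = 13645.69
ΣP(2017)Q(2017) = 181.83×49 + 76.52×42 + 352.68×8 = 8909.67 + 3213.84 + 2821.44 = 14944.95
link = 13645.69/14944.95 = 0.913064
Chained index = 100 × 1.021038 × 0.920209 × 0.913064 = 85.7886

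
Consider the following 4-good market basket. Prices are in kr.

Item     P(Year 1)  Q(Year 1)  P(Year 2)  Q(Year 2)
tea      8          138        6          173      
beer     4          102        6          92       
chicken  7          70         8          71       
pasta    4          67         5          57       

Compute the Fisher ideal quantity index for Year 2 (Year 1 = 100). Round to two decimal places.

106.85

Laspeyres component (base-period weights):
ΣP(Year 1)Q(Year 2) = 8×173 + 4×92 + 7×71 + 4×57 = 1384 + 368 + 497 + 228 = 2477
ΣP(Year 1)Q(Year 1) = 8×138 + 4×102 + 7×70 + 4×67 = 1104 + 408 + 490 + 268 = 2270
L = 2477 / 2270 × 100 = 109.1189
Paasche component (current-period weights):
ΣP(Year 2)Q(Year 2) = 6×173 + 6×92 + 8×71 + 5×57 = 1038 + 552 + 568 + 285 = 2443
ΣP(Year 2)Q(Year 1) = 6×138 + 6×102 + 8×70 + 5×67 = 828 + 612 + 560 + 335 = 2335
P = 2443 / 2335 × 100 = 104.6253
Fisher = √(L × P) = √(109.1189 × 104.6253) = 106.8485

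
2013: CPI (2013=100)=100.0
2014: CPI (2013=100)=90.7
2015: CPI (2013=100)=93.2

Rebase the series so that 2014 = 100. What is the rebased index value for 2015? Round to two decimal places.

Rebased(2015) = 93.2 / 90.7 × 100 = 102.7563

102.76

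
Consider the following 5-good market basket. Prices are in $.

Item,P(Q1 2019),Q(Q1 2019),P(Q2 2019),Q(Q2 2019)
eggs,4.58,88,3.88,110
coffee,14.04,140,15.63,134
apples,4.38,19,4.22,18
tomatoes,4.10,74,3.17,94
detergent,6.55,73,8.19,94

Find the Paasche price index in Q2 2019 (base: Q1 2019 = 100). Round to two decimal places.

105.77

Paasche price index uses current-period quantities as weights.
ΣP(Q2 2019)·Q(Q2 2019) = 3.88×110 + 15.63×134 + 4.22×18 + 3.17×94 + 8.19×94 = 426.8 + 2094.42 + 75.96 + 297.98 + 769.86 = 3665.02
ΣP(Q1 2019)·Q(Q2 2019) = 4.58×110 + 14.04×134 + 4.38×18 + 4.10×94 + 6.55×94 = 503.8 + 1881.36 + 78.84 + 385.4 + 615.7 = 3465.1
Index = 3665.02 / 3465.1 × 100 = 105.7695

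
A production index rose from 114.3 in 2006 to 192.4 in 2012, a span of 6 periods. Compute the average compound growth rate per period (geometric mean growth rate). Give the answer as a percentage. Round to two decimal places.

9.07%

Growth factor = (192.4/114.3)^(1/6) = (1.683290)^(1/6) = 1.090669
Growth rate = 1.090669 − 1 = 0.090669 = 9.0669%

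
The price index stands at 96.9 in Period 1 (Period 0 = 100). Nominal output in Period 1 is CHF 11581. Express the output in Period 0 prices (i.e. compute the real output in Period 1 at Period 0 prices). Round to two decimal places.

11951.50

Real = Nominal ÷ (Index/100) = 11581 ÷ (96.9/100)
     = 11581 ÷ 0.969 = 11951.4964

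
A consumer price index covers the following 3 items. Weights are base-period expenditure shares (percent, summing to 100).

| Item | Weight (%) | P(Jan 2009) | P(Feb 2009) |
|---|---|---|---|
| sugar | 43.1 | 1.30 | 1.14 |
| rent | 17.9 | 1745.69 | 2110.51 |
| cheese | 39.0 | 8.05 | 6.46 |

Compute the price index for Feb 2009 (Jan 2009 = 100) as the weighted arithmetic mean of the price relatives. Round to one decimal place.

sugar: 43.1 × (1.14/1.30) = 43.1 × 0.876923 = 37.7954
rent: 17.9 × (2110.51/1745.69) = 17.9 × 1.208983 = 21.6408
cheese: 39.0 × (6.46/8.05) = 39.0 × 0.802484 = 31.2969
Index = Σ wᵢ·(p₁ᵢ/p₀ᵢ) = 37.7954 + 21.6408 + 31.2969 = 90.7331

90.7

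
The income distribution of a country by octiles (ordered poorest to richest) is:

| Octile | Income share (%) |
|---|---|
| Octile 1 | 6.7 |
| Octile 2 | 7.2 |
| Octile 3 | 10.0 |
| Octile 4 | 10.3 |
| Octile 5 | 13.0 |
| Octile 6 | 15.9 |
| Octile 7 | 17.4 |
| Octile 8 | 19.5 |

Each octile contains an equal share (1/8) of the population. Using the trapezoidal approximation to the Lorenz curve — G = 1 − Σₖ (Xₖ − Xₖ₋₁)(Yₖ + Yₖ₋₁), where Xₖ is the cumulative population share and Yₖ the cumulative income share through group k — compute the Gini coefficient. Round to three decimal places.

0.201

Cumulative income shares Yₖ: 0.0670, 0.1390, 0.2390, 0.3420, 0.4720, 0.6310, 0.8050, 1.0000
Σ (Xₖ−Xₖ₋₁)(Yₖ+Yₖ₋₁) = (1/8)(0.0670+0.0000) + (1/8)(0.1390+0.0670) + (1/8)(0.2390+0.1390) + (1/8)(0.3420+0.2390) + (1/8)(0.4720+0.3420) + (1/8)(0.6310+0.4720) + (1/8)(0.8050+0.6310) + (1/8)(1.0000+0.8050)
  = 0.0084 + 0.0258 + 0.0473 + 0.0726 + 0.1018 + 0.1379 + 0.1795 + 0.2256 = 0.7987
G = 1 − 0.7987 = 0.2013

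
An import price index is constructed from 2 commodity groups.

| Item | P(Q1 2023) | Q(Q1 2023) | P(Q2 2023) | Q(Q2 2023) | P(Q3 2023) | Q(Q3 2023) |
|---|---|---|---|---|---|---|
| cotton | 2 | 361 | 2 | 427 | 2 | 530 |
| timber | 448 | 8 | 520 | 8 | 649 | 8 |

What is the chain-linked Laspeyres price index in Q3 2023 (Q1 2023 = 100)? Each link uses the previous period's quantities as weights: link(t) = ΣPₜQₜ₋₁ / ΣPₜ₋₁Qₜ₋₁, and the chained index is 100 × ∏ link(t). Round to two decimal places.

Link Q1 2023→Q2 2023:
ΣP(Q2 2023)Q(Q1 2023) = 2×361 + 520×8 = 722 + 4160 = 4882
ΣP(Q1 2023)Q(Q1 2023) = 2×361 + 448×8 = 722 + 3584 = 4306
link = 4882/4306 = 1.133767
Link Q2 2023→Q3 2023:
ΣP(Q3 2023)Q(Q2 2023) = 2×427 + 649×8 = 854 + 5192 = 6046
ΣP(Q2 2023)Q(Q2 2023) = 2×427 + 520×8 = 854 + 4160 = 5014
link = 6046/5014 = 1.205824
Chained index = 100 × 1.133767 × 1.205824 = 136.7123

136.71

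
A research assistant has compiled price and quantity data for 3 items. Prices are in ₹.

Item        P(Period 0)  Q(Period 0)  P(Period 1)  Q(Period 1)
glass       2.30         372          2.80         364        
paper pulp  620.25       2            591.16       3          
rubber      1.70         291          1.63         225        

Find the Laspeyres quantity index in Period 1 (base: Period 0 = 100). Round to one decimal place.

Laspeyres quantity index uses base-period prices as weights.
ΣP(Period 0)·Q(Period 1) = 2.30×364 + 620.25×3 + 1.70×225 = 837.2 + 1860.75 + 382.5 = 3080.45
ΣP(Period 0)·Q(Period 0) = 2.30×372 + 620.25×2 + 1.70×291 = 855.6 + 1240.5 + 494.7 = 2590.8
Index = 3080.45 / 2590.8 × 100 = 118.8996

118.9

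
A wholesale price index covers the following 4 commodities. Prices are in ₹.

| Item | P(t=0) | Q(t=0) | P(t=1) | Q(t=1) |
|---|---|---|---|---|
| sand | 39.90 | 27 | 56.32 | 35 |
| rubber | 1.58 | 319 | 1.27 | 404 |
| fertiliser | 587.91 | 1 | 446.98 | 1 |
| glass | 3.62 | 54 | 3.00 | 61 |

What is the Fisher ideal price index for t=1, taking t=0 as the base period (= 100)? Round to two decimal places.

Laspeyres component (base-period weights):
ΣP(t=1)Q(t=0) = 56.32×27 + 1.27×319 + 446.98×1 + 3.00×54 = 1520.64 + 405.13 + 446.98 + 162 = 2534.75
ΣP(t=0)Q(t=0) = 39.90×27 + 1.58×319 + 587.91×1 + 3.62×54 = 1077.3 + 504.02 + 587.91 + 195.48 = 2364.71
L = 2534.75 / 2364.71 × 100 = 107.1907
Paasche component (current-period weights):
ΣP(t=1)Q(t=1) = 56.32×35 + 1.27×404 + 446.98×1 + 3.00×61 = 1971.2 + 513.08 + 446.98 + 183 = 3114.26
ΣP(t=0)Q(t=1) = 39.90×35 + 1.58×404 + 587.91×1 + 3.62×61 = 1396.5 + 638.32 + 587.91 + 220.82 = 2843.55
P = 3114.26 / 2843.55 × 100 = 109.5201
Fisher = √(L × P) = √(107.1907 × 109.5201) = 108.3492

108.35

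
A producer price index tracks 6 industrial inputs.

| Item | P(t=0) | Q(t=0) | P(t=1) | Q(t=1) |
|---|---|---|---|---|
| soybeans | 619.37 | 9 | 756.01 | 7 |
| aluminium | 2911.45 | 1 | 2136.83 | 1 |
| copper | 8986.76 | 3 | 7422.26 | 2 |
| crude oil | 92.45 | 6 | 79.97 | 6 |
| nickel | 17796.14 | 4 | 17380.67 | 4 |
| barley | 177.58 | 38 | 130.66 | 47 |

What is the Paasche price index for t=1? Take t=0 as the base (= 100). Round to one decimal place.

Paasche price index uses current-period quantities as weights.
ΣP(t=1)·Q(t=1) = 756.01×7 + 2136.83×1 + 7422.26×2 + 79.97×6 + 17380.67×4 + 130.66×47 = 5292.07 + 2136.83 + 14844.52 + 479.82 + 69522.68 + 6141.02 = 98416.94
ΣP(t=0)·Q(t=1) = 619.37×7 + 2911.45×1 + 8986.76×2 + 92.45×6 + 17796.14×4 + 177.58×47 = 4335.59 + 2911.45 + 17973.52 + 554.7 + 71184.56 + 8346.26 = 105306.08
Index = 98416.94 / 105306.08 × 100 = 93.4580

93.5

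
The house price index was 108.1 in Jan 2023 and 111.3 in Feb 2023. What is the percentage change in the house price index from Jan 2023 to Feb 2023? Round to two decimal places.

Change = (111.3 − 108.1) / 108.1 × 100
       = 3.2 / 108.1 × 100 = 2.9602%

2.96%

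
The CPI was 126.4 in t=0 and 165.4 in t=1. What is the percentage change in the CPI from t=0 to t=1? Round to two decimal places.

Change = (165.4 − 126.4) / 126.4 × 100
       = 39.0 / 126.4 × 100 = 30.8544%

30.85%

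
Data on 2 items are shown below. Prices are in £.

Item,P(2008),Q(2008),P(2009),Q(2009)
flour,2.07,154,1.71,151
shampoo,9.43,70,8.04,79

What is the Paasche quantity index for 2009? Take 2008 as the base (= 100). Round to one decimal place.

Paasche quantity index uses current-period prices as weights.
ΣP(2009)·Q(2009) = 1.71×151 + 8.04×79 = 258.21 + 635.16 = 893.37
ΣP(2009)·Q(2008) = 1.71×154 + 8.04×70 = 263.34 + 562.8 = 826.14
Index = 893.37 / 826.14 × 100 = 108.1378

108.1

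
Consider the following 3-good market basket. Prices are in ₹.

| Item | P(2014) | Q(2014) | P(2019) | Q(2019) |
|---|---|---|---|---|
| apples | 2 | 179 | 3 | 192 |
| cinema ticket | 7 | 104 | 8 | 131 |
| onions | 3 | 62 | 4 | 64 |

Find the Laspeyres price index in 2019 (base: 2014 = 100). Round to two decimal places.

127.12

Laspeyres price index uses base-period quantities as weights.
ΣP(2019)·Q(2014) = 3×179 + 8×104 + 4×62 = 537 + 832 + 248 = 1617
ΣP(2014)·Q(2014) = 2×179 + 7×104 + 3×62 = 358 + 728 + 186 = 1272
Index = 1617 / 1272 × 100 = 127.1226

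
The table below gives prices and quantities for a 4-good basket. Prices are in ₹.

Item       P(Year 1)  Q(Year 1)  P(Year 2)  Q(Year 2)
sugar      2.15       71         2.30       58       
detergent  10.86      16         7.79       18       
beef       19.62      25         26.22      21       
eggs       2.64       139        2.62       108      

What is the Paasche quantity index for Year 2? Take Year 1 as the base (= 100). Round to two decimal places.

Paasche quantity index uses current-period prices as weights.
ΣP(Year 2)·Q(Year 2) = 2.30×58 + 7.79×18 + 26.22×21 + 2.62×108 = 133.4 + 140.22 + 550.62 + 282.96 = 1107.2
ΣP(Year 2)·Q(Year 1) = 2.30×71 + 7.79×16 + 26.22×25 + 2.62×139 = 163.3 + 124.64 + 655.5 + 364.18 = 1307.62
Index = 1107.2 / 1307.62 × 100 = 84.6729

84.67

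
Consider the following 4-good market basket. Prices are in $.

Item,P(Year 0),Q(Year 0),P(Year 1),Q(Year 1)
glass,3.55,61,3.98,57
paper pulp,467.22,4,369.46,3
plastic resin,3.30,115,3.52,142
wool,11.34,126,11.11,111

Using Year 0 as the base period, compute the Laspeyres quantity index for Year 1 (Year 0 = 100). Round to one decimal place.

85.6

Laspeyres quantity index uses base-period prices as weights.
ΣP(Year 0)·Q(Year 1) = 3.55×57 + 467.22×3 + 3.30×142 + 11.34×111 = 202.35 + 1401.66 + 468.6 + 1258.74 = 3331.35
ΣP(Year 0)·Q(Year 0) = 3.55×61 + 467.22×4 + 3.30×115 + 11.34×126 = 216.55 + 1868.88 + 379.5 + 1428.84 = 3893.77
Index = 3331.35 / 3893.77 × 100 = 85.5559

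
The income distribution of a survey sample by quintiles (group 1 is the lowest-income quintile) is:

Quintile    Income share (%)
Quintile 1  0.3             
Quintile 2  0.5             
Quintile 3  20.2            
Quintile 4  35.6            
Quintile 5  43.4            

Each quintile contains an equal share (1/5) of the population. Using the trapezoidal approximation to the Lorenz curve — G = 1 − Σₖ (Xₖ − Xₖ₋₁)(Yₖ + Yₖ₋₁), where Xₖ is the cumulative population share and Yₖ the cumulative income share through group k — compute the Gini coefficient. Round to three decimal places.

0.485

Cumulative income shares Yₖ: 0.0030, 0.0080, 0.2100, 0.5660, 1.0000
Σ (Xₖ−Xₖ₋₁)(Yₖ+Yₖ₋₁) = (1/5)(0.0030+0.0000) + (1/5)(0.0080+0.0030) + (1/5)(0.2100+0.0080) + (1/5)(0.5660+0.2100) + (1/5)(1.0000+0.5660)
  = 0.0006 + 0.0022 + 0.0436 + 0.1552 + 0.3132 = 0.5148
G = 1 − 0.5148 = 0.4852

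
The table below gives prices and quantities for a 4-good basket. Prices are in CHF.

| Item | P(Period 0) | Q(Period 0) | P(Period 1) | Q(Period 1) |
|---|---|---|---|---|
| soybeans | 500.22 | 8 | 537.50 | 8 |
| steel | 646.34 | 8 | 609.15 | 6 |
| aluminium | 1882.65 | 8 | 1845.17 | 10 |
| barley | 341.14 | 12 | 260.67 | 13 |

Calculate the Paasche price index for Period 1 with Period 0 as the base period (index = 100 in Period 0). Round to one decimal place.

95.7

Paasche price index uses current-period quantities as weights.
ΣP(Period 1)·Q(Period 1) = 537.50×8 + 609.15×6 + 1845.17×10 + 260.67×13 = 4300 + 3654.9 + 18451.7 + 3388.71 = 29795.31
ΣP(Period 0)·Q(Period 1) = 500.22×8 + 646.34×6 + 1882.65×10 + 341.14×13 = 4001.76 + 3878.04 + 18826.5 + 4434.82 = 31141.12
Index = 29795.31 / 31141.12 × 100 = 95.6784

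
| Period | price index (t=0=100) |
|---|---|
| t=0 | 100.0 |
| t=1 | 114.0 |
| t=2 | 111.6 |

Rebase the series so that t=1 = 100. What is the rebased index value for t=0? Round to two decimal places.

87.72

Rebased(t=0) = 100.0 / 114.0 × 100 = 87.7193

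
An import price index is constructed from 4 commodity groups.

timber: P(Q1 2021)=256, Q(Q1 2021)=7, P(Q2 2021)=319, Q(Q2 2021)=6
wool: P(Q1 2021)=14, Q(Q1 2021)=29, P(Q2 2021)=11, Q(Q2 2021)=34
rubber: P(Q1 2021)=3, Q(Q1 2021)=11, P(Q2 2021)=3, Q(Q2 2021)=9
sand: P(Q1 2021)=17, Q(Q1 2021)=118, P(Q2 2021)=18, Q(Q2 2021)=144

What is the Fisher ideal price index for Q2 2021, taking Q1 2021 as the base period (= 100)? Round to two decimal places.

110.25

Laspeyres component (base-period weights):
ΣP(Q2 2021)Q(Q1 2021) = 319×7 + 11×29 + 3×11 + 18×118 = 2233 + 319 + 33 + 2124 = 4709
ΣP(Q1 2021)Q(Q1 2021) = 256×7 + 14×29 + 3×11 + 17×118 = 1792 + 406 + 33 + 2006 = 4237
L = 4709 / 4237 × 100 = 111.1400
Paasche component (current-period weights):
ΣP(Q2 2021)Q(Q2 2021) = 319×6 + 11×34 + 3×9 + 18×144 = 1914 + 374 + 27 + 2592 = 4907
ΣP(Q1 2021)Q(Q2 2021) = 256×6 + 14×34 + 3×9 + 17×144 = 1536 + 476 + 27 + 2448 = 4487
P = 4907 / 4487 × 100 = 109.3604
Fisher = √(L × P) = √(111.1400 × 109.3604) = 110.2466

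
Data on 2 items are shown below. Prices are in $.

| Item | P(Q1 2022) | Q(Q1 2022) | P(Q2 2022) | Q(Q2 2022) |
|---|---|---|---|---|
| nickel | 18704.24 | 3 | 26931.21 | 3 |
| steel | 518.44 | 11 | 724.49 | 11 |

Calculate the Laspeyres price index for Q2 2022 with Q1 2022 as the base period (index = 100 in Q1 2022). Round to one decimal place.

Laspeyres price index uses base-period quantities as weights.
ΣP(Q2 2022)·Q(Q1 2022) = 26931.21×3 + 724.49×11 = 80793.63 + 7969.39 = 88763.02
ΣP(Q1 2022)·Q(Q1 2022) = 18704.24×3 + 518.44×11 = 56112.72 + 5702.84 = 61815.56
Index = 88763.02 / 61815.56 × 100 = 143.5933

143.6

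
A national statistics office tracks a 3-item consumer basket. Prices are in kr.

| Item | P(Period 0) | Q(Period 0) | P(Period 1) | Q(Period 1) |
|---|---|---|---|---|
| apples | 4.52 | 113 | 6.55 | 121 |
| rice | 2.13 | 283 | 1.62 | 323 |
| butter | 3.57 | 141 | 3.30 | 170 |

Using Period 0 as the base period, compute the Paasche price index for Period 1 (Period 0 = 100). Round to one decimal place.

101.9

Paasche price index uses current-period quantities as weights.
ΣP(Period 1)·Q(Period 1) = 6.55×121 + 1.62×323 + 3.30×170 = 792.55 + 523.26 + 561 = 1876.81
ΣP(Period 0)·Q(Period 1) = 4.52×121 + 2.13×323 + 3.57×170 = 546.92 + 687.99 + 606.9 = 1841.81
Index = 1876.81 / 1841.81 × 100 = 101.9003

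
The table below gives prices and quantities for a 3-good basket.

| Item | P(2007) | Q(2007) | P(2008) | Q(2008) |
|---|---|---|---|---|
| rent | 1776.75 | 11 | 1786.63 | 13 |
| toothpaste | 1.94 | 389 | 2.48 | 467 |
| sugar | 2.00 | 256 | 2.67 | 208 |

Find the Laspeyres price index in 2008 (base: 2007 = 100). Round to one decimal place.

102.4

Laspeyres price index uses base-period quantities as weights.
ΣP(2008)·Q(2007) = 1786.63×11 + 2.48×389 + 2.67×256 = 19652.93 + 964.72 + 683.52 = 21301.17
ΣP(2007)·Q(2007) = 1776.75×11 + 1.94×389 + 2.00×256 = 19544.25 + 754.66 + 512 = 20810.91
Index = 21301.17 / 20810.91 × 100 = 102.3558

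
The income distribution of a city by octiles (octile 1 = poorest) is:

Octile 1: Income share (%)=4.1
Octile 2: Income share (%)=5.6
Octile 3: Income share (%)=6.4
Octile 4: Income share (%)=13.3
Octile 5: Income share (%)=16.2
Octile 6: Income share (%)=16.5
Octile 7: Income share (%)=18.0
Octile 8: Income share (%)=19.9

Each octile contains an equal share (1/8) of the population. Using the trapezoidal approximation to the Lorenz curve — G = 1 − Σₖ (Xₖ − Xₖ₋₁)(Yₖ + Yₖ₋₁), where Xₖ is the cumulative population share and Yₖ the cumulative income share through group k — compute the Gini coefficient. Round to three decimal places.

Cumulative income shares Yₖ: 0.0410, 0.0970, 0.1610, 0.2940, 0.4560, 0.6210, 0.8010, 1.0000
Σ (Xₖ−Xₖ₋₁)(Yₖ+Yₖ₋₁) = (1/8)(0.0410+0.0000) + (1/8)(0.0970+0.0410) + (1/8)(0.1610+0.0970) + (1/8)(0.2940+0.1610) + (1/8)(0.4560+0.2940) + (1/8)(0.6210+0.4560) + (1/8)(0.8010+0.6210) + (1/8)(1.0000+0.8010)
  = 0.0051 + 0.0172 + 0.0322 + 0.0569 + 0.0938 + 0.1346 + 0.1777 + 0.2251 = 0.7427
G = 1 − 0.7427 = 0.2573

0.257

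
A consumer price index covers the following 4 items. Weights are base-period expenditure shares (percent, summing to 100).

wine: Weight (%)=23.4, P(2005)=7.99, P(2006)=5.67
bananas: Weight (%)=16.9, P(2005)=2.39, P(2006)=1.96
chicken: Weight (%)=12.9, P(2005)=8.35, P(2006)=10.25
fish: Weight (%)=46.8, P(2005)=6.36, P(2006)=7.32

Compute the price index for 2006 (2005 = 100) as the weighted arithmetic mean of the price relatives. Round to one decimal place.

100.2

wine: 23.4 × (5.67/7.99) = 23.4 × 0.709637 = 16.6055
bananas: 16.9 × (1.96/2.39) = 16.9 × 0.820084 = 13.8594
chicken: 12.9 × (10.25/8.35) = 12.9 × 1.227545 = 15.8353
fish: 46.8 × (7.32/6.36) = 46.8 × 1.150943 = 53.8642
Index = Σ wᵢ·(p₁ᵢ/p₀ᵢ) = 16.6055 + 13.8594 + 15.8353 + 53.8642 = 100.1644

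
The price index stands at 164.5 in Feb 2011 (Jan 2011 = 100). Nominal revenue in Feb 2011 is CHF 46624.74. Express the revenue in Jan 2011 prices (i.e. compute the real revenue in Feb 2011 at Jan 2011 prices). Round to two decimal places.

28343.31

Real = Nominal ÷ (Index/100) = 46624.74 ÷ (164.5/100)
     = 46624.74 ÷ 1.645 = 28343.3070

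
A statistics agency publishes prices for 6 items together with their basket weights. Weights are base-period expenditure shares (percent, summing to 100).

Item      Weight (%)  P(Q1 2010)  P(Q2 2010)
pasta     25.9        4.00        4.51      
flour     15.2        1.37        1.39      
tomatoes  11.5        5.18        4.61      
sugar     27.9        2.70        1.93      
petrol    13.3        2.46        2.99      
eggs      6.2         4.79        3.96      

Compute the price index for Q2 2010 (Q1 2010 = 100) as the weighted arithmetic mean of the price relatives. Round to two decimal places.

pasta: 25.9 × (4.51/4.00) = 25.9 × 1.127500 = 29.2022
flour: 15.2 × (1.39/1.37) = 15.2 × 1.014599 = 15.4219
tomatoes: 11.5 × (4.61/5.18) = 11.5 × 0.889961 = 10.2346
sugar: 27.9 × (1.93/2.70) = 27.9 × 0.714815 = 19.9433
petrol: 13.3 × (2.99/2.46) = 13.3 × 1.215447 = 16.1654
eggs: 6.2 × (3.96/4.79) = 6.2 × 0.826722 = 5.1257
Index = Σ wᵢ·(p₁ᵢ/p₀ᵢ) = 29.2022 + 15.4219 + 10.2346 + 19.9433 + 16.1654 + 5.1257 = 96.0932

96.09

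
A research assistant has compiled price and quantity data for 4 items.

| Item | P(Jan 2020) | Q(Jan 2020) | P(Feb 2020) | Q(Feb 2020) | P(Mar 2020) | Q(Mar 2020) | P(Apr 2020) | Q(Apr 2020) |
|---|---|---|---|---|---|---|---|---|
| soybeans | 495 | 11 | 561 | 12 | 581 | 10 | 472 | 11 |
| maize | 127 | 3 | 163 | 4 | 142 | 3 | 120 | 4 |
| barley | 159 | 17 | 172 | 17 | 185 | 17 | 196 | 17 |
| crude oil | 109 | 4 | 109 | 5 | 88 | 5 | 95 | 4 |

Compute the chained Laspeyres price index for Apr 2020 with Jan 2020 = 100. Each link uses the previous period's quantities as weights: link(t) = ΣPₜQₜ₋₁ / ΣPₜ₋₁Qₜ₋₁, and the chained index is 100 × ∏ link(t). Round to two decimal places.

Link Jan 2020→Feb 2020:
ΣP(Feb 2020)Q(Jan 2020) = 561×11 + 163×3 + 172×17 + 109×4 = 6171 + 489 + 2924 + 436 = 10020
ΣP(Jan 2020)Q(Jan 2020) = 495×11 + 127×3 + 159×17 + 109×4 = 5445 + 381 + 2703 + 436 = 8965
link = 10020/8965 = 1.117680
Link Feb 2020→Mar 2020:
ΣP(Mar 2020)Q(Feb 2020) = 581×12 + 142×4 + 185×17 + 88×5 = 6972 + 568 + 3145 + 440 = 11125
ΣP(Feb 2020)Q(Feb 2020) = 561×12 + 163×4 + 172×17 + 109×5 = 6732 + 652 + 2924 + 545 = 10853
link = 11125/10853 = 1.025062
Link Mar 2020→Apr 2020:
ΣP(Apr 2020)Q(Mar 2020) = 472×10 + 120×3 + 196×17 + 95×5 = 4720 + 360 + 3332 + 475 = 8887
ΣP(Mar 2020)Q(Mar 2020) = 581×10 + 142×3 + 185×17 + 88×5 = 5810 + 426 + 3145 + 440 = 9821
link = 8887/9821 = 0.904898
Chained index = 100 × 1.117680 × 1.025062 × 0.904898 = 103.6733

103.67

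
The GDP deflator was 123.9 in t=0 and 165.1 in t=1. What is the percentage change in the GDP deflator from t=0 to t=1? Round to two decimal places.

33.25%

Change = (165.1 − 123.9) / 123.9 × 100
       = 41.2 / 123.9 × 100 = 33.2526%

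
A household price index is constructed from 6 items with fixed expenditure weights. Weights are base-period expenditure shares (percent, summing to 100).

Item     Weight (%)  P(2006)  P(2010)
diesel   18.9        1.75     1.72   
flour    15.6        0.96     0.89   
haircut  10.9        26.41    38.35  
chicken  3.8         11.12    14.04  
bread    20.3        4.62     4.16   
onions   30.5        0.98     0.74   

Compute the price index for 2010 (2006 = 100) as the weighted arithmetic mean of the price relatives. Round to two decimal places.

diesel: 18.9 × (1.72/1.75) = 18.9 × 0.982857 = 18.5760
flour: 15.6 × (0.89/0.96) = 15.6 × 0.927083 = 14.4625
haircut: 10.9 × (38.35/26.41) = 10.9 × 1.452101 = 15.8279
chicken: 3.8 × (14.04/11.12) = 3.8 × 1.262590 = 4.7978
bread: 20.3 × (4.16/4.62) = 20.3 × 0.900433 = 18.2788
onions: 30.5 × (0.74/0.98) = 30.5 × 0.755102 = 23.0306
Index = Σ wᵢ·(p₁ᵢ/p₀ᵢ) = 18.5760 + 14.4625 + 15.8279 + 4.7978 + 18.2788 + 23.0306 = 94.9736

94.97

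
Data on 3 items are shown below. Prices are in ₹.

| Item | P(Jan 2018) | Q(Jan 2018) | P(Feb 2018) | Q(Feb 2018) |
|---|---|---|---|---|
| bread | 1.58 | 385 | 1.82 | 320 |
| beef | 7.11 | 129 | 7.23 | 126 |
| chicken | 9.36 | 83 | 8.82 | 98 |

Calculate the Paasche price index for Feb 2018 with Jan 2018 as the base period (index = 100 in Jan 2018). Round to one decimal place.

Paasche price index uses current-period quantities as weights.
ΣP(Feb 2018)·Q(Feb 2018) = 1.82×320 + 7.23×126 + 8.82×98 = 582.4 + 910.98 + 864.36 = 2357.74
ΣP(Jan 2018)·Q(Feb 2018) = 1.58×320 + 7.11×126 + 9.36×98 = 505.6 + 895.86 + 917.28 = 2318.74
Index = 2357.74 / 2318.74 × 100 = 101.6819

101.7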